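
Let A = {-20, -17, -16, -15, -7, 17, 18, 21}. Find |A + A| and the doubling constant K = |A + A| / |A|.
K = |A + A| / |A| = 32/8 = 4

Enumerate A + A = {a + b : a, b ∈ A}. With |A| = 8, there are |A|^2 = 64 ordered sum pairs; collecting distinct values, A + A = {-40, -37, -36, -35, -34, -33, -32, -31, -30, -27, -24, -23, -22, -14, -3, -2, 0, 1, 2, 3, 4, 5, 6, 10, 11, 14, 34, 35, 36, 38, 39, 42}, so |A + A| = 32. Thus K = 32/8 = 4. For comparison, the minimum possible |A + A| over all 8-element sets is 2·8 − 1 = 15 (so min K = 15/8), attained only by arithmetic progressions.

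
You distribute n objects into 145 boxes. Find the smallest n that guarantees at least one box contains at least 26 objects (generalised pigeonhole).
n = (26 − 1)·145 + 1 = 3626

By the generalised pigeonhole principle, to guarantee some box contains ≥ r objects we need more than (r − 1) · k objects total. Threshold: n = (r − 1) · k + 1. With r = 26 and k = 145: n = 25 · 145 + 1 = 3625 + 1 = 3626. For n = 3625 = 25 · 145, we can put exactly 25 objects in every box, avoiding 26 in any single one — so 3626 is tight.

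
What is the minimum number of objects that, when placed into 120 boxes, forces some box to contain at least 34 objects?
n = (34 − 1)·120 + 1 = 3961

By the generalised pigeonhole principle, to guarantee some box contains ≥ r objects we need more than (r − 1) · k objects total. Threshold: n = (r − 1) · k + 1. With r = 34 and k = 120: n = 33 · 120 + 1 = 3960 + 1 = 3961. For n = 3960 = 33 · 120, we can put exactly 33 objects in every box, avoiding 34 in any single one — so 3961 is tight.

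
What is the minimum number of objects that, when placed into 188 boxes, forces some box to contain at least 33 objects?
n = (33 − 1)·188 + 1 = 6017

By the generalised pigeonhole principle, to guarantee some box contains ≥ r objects we need more than (r − 1) · k objects total. Threshold: n = (r − 1) · k + 1. With r = 33 and k = 188: n = 32 · 188 + 1 = 6016 + 1 = 6017. For n = 6016 = 32 · 188, we can put exactly 32 objects in every box, avoiding 33 in any single one — so 6017 is tight.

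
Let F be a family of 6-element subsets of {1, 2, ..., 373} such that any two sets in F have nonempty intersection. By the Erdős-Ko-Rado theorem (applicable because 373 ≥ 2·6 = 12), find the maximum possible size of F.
max |F| = C(372, 5) = 57784520304

Erdős-Ko-Rado (1961): when n ≥ 2k, max |F| = C(n−1, k−1). The bound is attained by the star {A : i ∈ A} for any fixed i ∈ [n]. Here C(373−1, 6−1) = C(372, 5) = 57784520304.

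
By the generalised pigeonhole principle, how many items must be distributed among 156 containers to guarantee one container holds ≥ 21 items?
n = (21 − 1)·156 + 1 = 3121

By the generalised pigeonhole principle, to guarantee some box contains ≥ r objects we need more than (r − 1) · k objects total. Threshold: n = (r − 1) · k + 1. With r = 21 and k = 156: n = 20 · 156 + 1 = 3120 + 1 = 3121. For n = 3120 = 20 · 156, we can put exactly 20 objects in every box, avoiding 21 in any single one — so 3121 is tight.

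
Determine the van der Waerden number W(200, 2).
W(200, 2) = 200 + 1 = 201

A 2-term AP is any pair of integers, so a monochromatic 2-AP exists iff some colour is used at least twice. With 200 colours, the colouring i ↦ i on {1, ..., 200} uses each colour once, avoiding any monochromatic pair, so W(200, 2) > 200. For {1, ..., 201}, pigeonhole forces two integers of the same colour, which form a monochromatic 2-AP. Hence W(200, 2) = 201.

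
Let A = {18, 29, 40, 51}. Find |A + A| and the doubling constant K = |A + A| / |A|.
K = |A + A| / |A| = 7/4

Enumerate A + A = {a + b : a, b ∈ A}. With |A| = 4, there are |A|^2 = 16 ordered sum pairs; collecting distinct values, A + A = {36, 47, 58, 69, 80, 91, 102}, so |A + A| = 7. Thus K = 7/4. Here |A + A| = 2|A| − 1 = 7, the minimum possible — so K = 7/4 is minimal, which holds iff A is an arithmetic progression.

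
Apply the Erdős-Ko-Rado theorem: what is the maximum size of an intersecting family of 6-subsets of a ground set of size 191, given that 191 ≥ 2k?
max |F| = C(190, 5) = 1956800538

Erdős-Ko-Rado (1961): when n ≥ 2k, max |F| = C(n−1, k−1). The bound is attained by the star {A : i ∈ A} for any fixed i ∈ [n]. Here C(191−1, 6−1) = C(190, 5) = 1956800538.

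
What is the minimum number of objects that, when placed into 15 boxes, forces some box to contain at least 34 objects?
n = (34 − 1)·15 + 1 = 496

By the generalised pigeonhole principle, to guarantee some box contains ≥ r objects we need more than (r − 1) · k objects total. Threshold: n = (r − 1) · k + 1. With r = 34 and k = 15: n = 33 · 15 + 1 = 495 + 1 = 496. For n = 495 = 33 · 15, we can put exactly 33 objects in every box, avoiding 34 in any single one — so 496 is tight.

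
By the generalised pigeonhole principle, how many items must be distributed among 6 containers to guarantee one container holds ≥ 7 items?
n = (7 − 1)·6 + 1 = 37

By the generalised pigeonhole principle, to guarantee some box contains ≥ r objects we need more than (r − 1) · k objects total. Threshold: n = (r − 1) · k + 1. With r = 7 and k = 6: n = 6 · 6 + 1 = 36 + 1 = 37. For n = 36 = 6 · 6, we can put exactly 6 objects in every box, avoiding 7 in any single one — so 37 is tight.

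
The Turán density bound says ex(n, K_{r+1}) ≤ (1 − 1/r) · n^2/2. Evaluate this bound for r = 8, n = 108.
Turán density bound = (7/8) · 108^2/2 = 5103

Turán's theorem: ex(n, K_{r+1}) is achieved by the complete r-partite Turán graph T(n, r) with parts as balanced as possible, and is at most (1 − 1/r) · n^2/2. For r = 8, n = 108: the density bound is (7/8) · 11664/2 = 5103. The integer-valued extremum is e(T(108, 8)) = 5102, which is strictly less than the density bound 5103 since 8 ∤ 108 (the parts of T(108, 8) cannot all be equal).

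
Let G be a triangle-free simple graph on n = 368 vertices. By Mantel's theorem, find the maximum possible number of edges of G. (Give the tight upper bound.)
ex(368, K_3) = ⌊368^2/4⌋ = 33856

Mantel (1907): a triangle-free graph on n vertices has at most ⌊n^2/4⌋ edges, with equality for the complete bipartite graph K_{⌊n/2⌋, ⌈n/2⌉}. For n = 368: ⌊368^2/4⌋ = ⌊135424/4⌋ = 33856. The extremal graph is K_{184, 184}, which has 184·184 = 33856 edges.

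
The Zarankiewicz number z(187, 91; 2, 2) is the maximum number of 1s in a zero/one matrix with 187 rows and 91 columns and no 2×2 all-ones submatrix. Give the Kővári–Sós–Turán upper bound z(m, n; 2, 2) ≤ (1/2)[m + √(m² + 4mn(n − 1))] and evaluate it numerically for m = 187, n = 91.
z(187, 91; 2, 2) ≤ (1/2)[187 + √(187² + 4·187·91·90)] = (1/2)[187 + √6161089] = 1334.5771

Kővári–Sós–Turán: let r_1, ..., r_187 be the row sums and z = Σ r_i the total number of 1s. Each pair of columns can share at most one row with both entries 1 (else a 2×2 all-ones block appears), so Σ_i C(r_i, 2) ≤ C(91, 2) = 4095. By convexity Σ_i C(r_i, 2) ≥ 187·C(z/187, 2) = z(z − 187)/(2·187), giving z² − 187z − 187·91·90 ≤ 0 and hence z ≤ (1/2)[187 + √(34969 + 4·1531530)] = (1/2)[187 + √6161089] ≈ (1/2)(187 + 2482.1541) = 1334.5771.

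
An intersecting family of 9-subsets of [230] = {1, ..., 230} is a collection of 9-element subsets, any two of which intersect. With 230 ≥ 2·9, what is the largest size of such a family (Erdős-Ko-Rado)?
max |F| = C(229, 8) = 165757228335180

The Erdős-Ko-Rado theorem states: for n ≥ 2k, an intersecting family of k-subsets of an n-element set has size at most C(n − 1, k − 1), with equality for 'star' families {A ⊆ [n] : |A| = k, i ∈ A} (fix an element i). For n = 230, k = 9: C(229, 8) = 165757228335180.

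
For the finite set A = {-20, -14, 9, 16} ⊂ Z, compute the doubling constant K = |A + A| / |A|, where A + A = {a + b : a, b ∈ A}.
K = |A + A| / |A| = 10/4 = 5/2

Enumerate A + A = {a + b : a, b ∈ A}. With |A| = 4, there are |A|^2 = 16 ordered sum pairs; collecting distinct values, A + A = {-40, -34, -28, -11, -5, -4, 2, 18, 25, 32}, so |A + A| = 10. Thus K = 10/4 = 5/2. For comparison, the minimum possible |A + A| over all 4-element sets is 2·4 − 1 = 7 (so min K = 7/4), attained only by arithmetic progressions.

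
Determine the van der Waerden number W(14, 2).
W(14, 2) = 14 + 1 = 15

A 2-term AP is any pair of integers, so a monochromatic 2-AP exists iff some colour is used at least twice. With 14 colours, the colouring i ↦ i on {1, ..., 14} uses each colour once, avoiding any monochromatic pair, so W(14, 2) > 14. For {1, ..., 15}, pigeonhole forces two integers of the same colour, which form a monochromatic 2-AP. Hence W(14, 2) = 15.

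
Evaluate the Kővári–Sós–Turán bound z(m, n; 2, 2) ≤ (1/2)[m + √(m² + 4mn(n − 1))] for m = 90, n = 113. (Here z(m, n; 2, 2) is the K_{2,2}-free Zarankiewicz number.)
z(90, 113; 2, 2) ≤ (1/2)[90 + √(90² + 4·90·113·112)] = (1/2)[90 + √4564260] = 1113.2064

Kővári–Sós–Turán: let r_1, ..., r_90 be the row sums and z = Σ r_i the total number of 1s. Each pair of columns can share at most one row with both entries 1 (else a 2×2 all-ones block appears), so Σ_i C(r_i, 2) ≤ C(113, 2) = 6328. By convexity Σ_i C(r_i, 2) ≥ 90·C(z/90, 2) = z(z − 90)/(2·90), giving z² − 90z − 90·113·112 ≤ 0 and hence z ≤ (1/2)[90 + √(8100 + 4·1139040)] = (1/2)[90 + √4564260] ≈ (1/2)(90 + 2136.4129) = 1113.2064.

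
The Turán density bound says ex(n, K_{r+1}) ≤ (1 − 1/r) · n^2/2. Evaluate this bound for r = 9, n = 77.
Turán density bound = (8/9) · 77^2/2 = 23716/9 ≈ 2635.1111

Turán's theorem: ex(n, K_{r+1}) is achieved by the complete r-partite Turán graph T(n, r) with parts as balanced as possible, and is at most (1 − 1/r) · n^2/2. For r = 9, n = 77: the density bound is (8/9) · 5929/2 = 23716/9 ≈ 2635.1111. The integer-valued extremum is e(T(77, 9)) = 2634, which is strictly less than the density bound 23716/9 since 9 ∤ 77 (the parts of T(77, 9) cannot all be equal).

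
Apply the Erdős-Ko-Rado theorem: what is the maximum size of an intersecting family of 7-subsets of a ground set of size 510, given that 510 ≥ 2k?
max |F| = C(509, 6) = 23449273331484

Erdős-Ko-Rado (1961): when n ≥ 2k, max |F| = C(n−1, k−1). The bound is attained by the star {A : i ∈ A} for any fixed i ∈ [n]. Here C(510−1, 7−1) = C(509, 6) = 23449273331484.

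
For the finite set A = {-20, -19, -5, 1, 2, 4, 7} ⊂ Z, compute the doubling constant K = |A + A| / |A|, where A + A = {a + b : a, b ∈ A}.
K = |A + A| / |A| = 25/7

Enumerate A + A = {a + b : a, b ∈ A}. With |A| = 7, there are |A|^2 = 49 ordered sum pairs; collecting distinct values, A + A = {-40, -39, -38, -25, -24, -19, -18, -17, -16, -15, -13, -12, -10, -4, -3, -1, 2, 3, 4, 5, 6, 8, 9, 11, 14}, so |A + A| = 25. Thus K = 25/7. For comparison, the minimum possible |A + A| over all 7-element sets is 2·7 − 1 = 13 (so min K = 13/7), attained only by arithmetic progressions.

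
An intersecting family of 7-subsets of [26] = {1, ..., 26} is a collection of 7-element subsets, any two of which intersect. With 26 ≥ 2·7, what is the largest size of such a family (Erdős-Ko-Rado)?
max |F| = C(25, 6) = 177100

The Erdős-Ko-Rado theorem states: for n ≥ 2k, an intersecting family of k-subsets of an n-element set has size at most C(n − 1, k − 1), with equality for 'star' families {A ⊆ [n] : |A| = k, i ∈ A} (fix an element i). For n = 26, k = 7: C(25, 6) = 177100.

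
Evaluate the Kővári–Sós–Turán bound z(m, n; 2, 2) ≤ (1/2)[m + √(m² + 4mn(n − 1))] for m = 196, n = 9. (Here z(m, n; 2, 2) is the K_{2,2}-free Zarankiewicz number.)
z(196, 9; 2, 2) ≤ (1/2)[196 + √(196² + 4·196·9·8)] = (1/2)[196 + √94864] = 252

Kővári–Sós–Turán: let r_1, ..., r_196 be the row sums and z = Σ r_i the total number of 1s. Each pair of columns can share at most one row with both entries 1 (else a 2×2 all-ones block appears), so Σ_i C(r_i, 2) ≤ C(9, 2) = 36. By convexity Σ_i C(r_i, 2) ≥ 196·C(z/196, 2) = z(z − 196)/(2·196), giving z² − 196z − 196·9·8 ≤ 0 and hence z ≤ (1/2)[196 + √(38416 + 4·14112)] = (1/2)[196 + √94864] ≈ (1/2)(196 + 308) = 252.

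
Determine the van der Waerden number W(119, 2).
W(119, 2) = 119 + 1 = 120

A 2-term AP is any pair of integers, so a monochromatic 2-AP exists iff some colour is used at least twice. With 119 colours, the colouring i ↦ i on {1, ..., 119} uses each colour once, avoiding any monochromatic pair, so W(119, 2) > 119. For {1, ..., 120}, pigeonhole forces two integers of the same colour, which form a monochromatic 2-AP. Hence W(119, 2) = 120.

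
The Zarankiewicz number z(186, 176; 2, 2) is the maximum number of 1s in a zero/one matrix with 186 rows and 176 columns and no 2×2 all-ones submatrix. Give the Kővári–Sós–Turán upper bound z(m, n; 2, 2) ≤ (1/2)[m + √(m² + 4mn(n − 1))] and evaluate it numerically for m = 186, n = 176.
z(186, 176; 2, 2) ≤ (1/2)[186 + √(186² + 4·186·176·175)] = (1/2)[186 + √22949796] = 2488.2973

Kővári–Sós–Turán: let r_1, ..., r_186 be the row sums and z = Σ r_i the total number of 1s. Each pair of columns can share at most one row with both entries 1 (else a 2×2 all-ones block appears), so Σ_i C(r_i, 2) ≤ C(176, 2) = 15400. By convexity Σ_i C(r_i, 2) ≥ 186·C(z/186, 2) = z(z − 186)/(2·186), giving z² − 186z − 186·176·175 ≤ 0 and hence z ≤ (1/2)[186 + √(34596 + 4·5728800)] = (1/2)[186 + √22949796] ≈ (1/2)(186 + 4790.5945) = 2488.2973.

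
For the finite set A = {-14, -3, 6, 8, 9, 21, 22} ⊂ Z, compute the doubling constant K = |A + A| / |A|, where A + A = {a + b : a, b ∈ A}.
K = |A + A| / |A| = 25/7

Enumerate A + A = {a + b : a, b ∈ A}. With |A| = 7, there are |A|^2 = 49 ordered sum pairs; collecting distinct values, A + A = {-28, -17, -8, -6, -5, 3, 5, 6, 7, 8, 12, 14, 15, 16, 17, 18, 19, 27, 28, 29, 30, 31, 42, 43, 44}, so |A + A| = 25. Thus K = 25/7. For comparison, the minimum possible |A + A| over all 7-element sets is 2·7 − 1 = 13 (so min K = 13/7), attained only by arithmetic progressions.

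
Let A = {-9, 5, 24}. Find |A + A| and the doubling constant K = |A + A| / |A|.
K = |A + A| / |A| = 6/3 = 2

Enumerate A + A = {a + b : a, b ∈ A}. With |A| = 3, there are |A|^2 = 9 ordered sum pairs; collecting distinct values, A + A = {-18, -4, 10, 15, 29, 48}, so |A + A| = 6. Thus K = 6/3 = 2. For comparison, the minimum possible |A + A| over all 3-element sets is 2·3 − 1 = 5 (so min K = 5/3), attained only by arithmetic progressions.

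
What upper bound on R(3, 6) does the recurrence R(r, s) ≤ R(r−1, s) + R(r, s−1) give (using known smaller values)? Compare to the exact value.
R(3, 6) ≤ R(2, 6) + R(3, 5) = 6 + 14 = 20; exact value R(3, 6) = 18.

The Erdős–Szekeres recurrence R(r, s) ≤ R(r−1, s) + R(r, s−1) applied to (r, s) = (3, 6) gives
  R(3, 6) ≤ R(2, 6) + R(3, 5) = 6 + 14 = 20.
(Recall R(2, k) = k and R is symmetric.) The recurrence is not tight here (it gives 20, but the exact value is R(3, 6) = 18); the tight upper bound requires a sharper argument than the simple recurrence, combined with a lower-bound construction on K_{17}.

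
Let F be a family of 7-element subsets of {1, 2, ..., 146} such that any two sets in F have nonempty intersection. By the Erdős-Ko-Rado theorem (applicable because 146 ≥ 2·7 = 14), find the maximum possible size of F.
max |F| = C(145, 6) = 11624372760

Erdős-Ko-Rado (1961): when n ≥ 2k, max |F| = C(n−1, k−1). The bound is attained by the star {A : i ∈ A} for any fixed i ∈ [n]. Here C(146−1, 7−1) = C(145, 6) = 11624372760.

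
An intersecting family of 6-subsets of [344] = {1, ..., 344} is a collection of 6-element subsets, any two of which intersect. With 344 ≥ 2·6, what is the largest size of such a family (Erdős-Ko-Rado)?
max |F| = C(343, 5) = 38421292833

Erdős-Ko-Rado (1961): when n ≥ 2k, max |F| = C(n−1, k−1). The bound is attained by the star {A : i ∈ A} for any fixed i ∈ [n]. Here C(344−1, 6−1) = C(343, 5) = 38421292833.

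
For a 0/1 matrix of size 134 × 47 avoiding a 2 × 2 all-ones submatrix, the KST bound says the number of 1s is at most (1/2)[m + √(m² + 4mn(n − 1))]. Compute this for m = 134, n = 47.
z(134, 47; 2, 2) ≤ (1/2)[134 + √(134² + 4·134·47·46)] = (1/2)[134 + √1176788] = 609.3993

Kővári–Sós–Turán: let r_1, ..., r_134 be the row sums and z = Σ r_i the total number of 1s. Each pair of columns can share at most one row with both entries 1 (else a 2×2 all-ones block appears), so Σ_i C(r_i, 2) ≤ C(47, 2) = 1081. By convexity Σ_i C(r_i, 2) ≥ 134·C(z/134, 2) = z(z − 134)/(2·134), giving z² − 134z − 134·47·46 ≤ 0 and hence z ≤ (1/2)[134 + √(17956 + 4·289708)] = (1/2)[134 + √1176788] ≈ (1/2)(134 + 1084.7986) = 609.3993.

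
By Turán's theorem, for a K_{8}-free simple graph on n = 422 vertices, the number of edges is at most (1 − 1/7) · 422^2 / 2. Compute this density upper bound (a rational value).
Turán density bound = (6/7) · 422^2/2 = 534252/7 ≈ 76321.7143

Turán's theorem: ex(n, K_{r+1}) is achieved by the complete r-partite Turán graph T(n, r) with parts as balanced as possible, and is at most (1 − 1/r) · n^2/2. For r = 7, n = 422: the density bound is (6/7) · 178084/2 = 534252/7 ≈ 76321.7143. The integer-valued extremum is e(T(422, 7)) = 76321, which is strictly less than the density bound 534252/7 since 7 ∤ 422 (the parts of T(422, 7) cannot all be equal).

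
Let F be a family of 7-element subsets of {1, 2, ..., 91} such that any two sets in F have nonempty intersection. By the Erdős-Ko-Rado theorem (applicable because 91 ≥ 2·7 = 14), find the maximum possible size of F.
max |F| = C(90, 6) = 622614630

The Erdős-Ko-Rado theorem states: for n ≥ 2k, an intersecting family of k-subsets of an n-element set has size at most C(n − 1, k − 1), with equality for 'star' families {A ⊆ [n] : |A| = k, i ∈ A} (fix an element i). For n = 91, k = 7: C(90, 6) = 622614630.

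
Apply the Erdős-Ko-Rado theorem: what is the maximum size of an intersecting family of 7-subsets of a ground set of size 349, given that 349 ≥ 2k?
max |F| = C(348, 6) = 2362239780292

The Erdős-Ko-Rado theorem states: for n ≥ 2k, an intersecting family of k-subsets of an n-element set has size at most C(n − 1, k − 1), with equality for 'star' families {A ⊆ [n] : |A| = k, i ∈ A} (fix an element i). For n = 349, k = 7: C(348, 6) = 2362239780292.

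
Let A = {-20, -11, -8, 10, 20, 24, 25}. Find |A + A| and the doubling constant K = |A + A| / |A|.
K = |A + A| / |A| = 28/7 = 4

Enumerate A + A = {a + b : a, b ∈ A}. With |A| = 7, there are |A|^2 = 49 ordered sum pairs; collecting distinct values, A + A = {-40, -31, -28, -22, -19, -16, -10, -1, 0, 2, 4, 5, 9, 12, 13, 14, 16, 17, 20, 30, 34, 35, 40, 44, 45, 48, 49, 50}, so |A + A| = 28. Thus K = 28/7 = 4. For comparison, the minimum possible |A + A| over all 7-element sets is 2·7 − 1 = 13 (so min K = 13/7), attained only by arithmetic progressions.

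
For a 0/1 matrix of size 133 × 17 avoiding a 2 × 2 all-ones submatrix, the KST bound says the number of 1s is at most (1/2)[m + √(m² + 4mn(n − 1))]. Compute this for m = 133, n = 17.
z(133, 17; 2, 2) ≤ (1/2)[133 + √(133² + 4·133·17·16)] = (1/2)[133 + √162393] = 267.9901

Kővári–Sós–Turán: let r_1, ..., r_133 be the row sums and z = Σ r_i the total number of 1s. Each pair of columns can share at most one row with both entries 1 (else a 2×2 all-ones block appears), so Σ_i C(r_i, 2) ≤ C(17, 2) = 136. By convexity Σ_i C(r_i, 2) ≥ 133·C(z/133, 2) = z(z − 133)/(2·133), giving z² − 133z − 133·17·16 ≤ 0 and hence z ≤ (1/2)[133 + √(17689 + 4·36176)] = (1/2)[133 + √162393] ≈ (1/2)(133 + 402.9801) = 267.9901.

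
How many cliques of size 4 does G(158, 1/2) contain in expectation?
E[# K_4] = C(158, 4) · (1/2)^C(4, 2) = 24992045 / 2^6 = 390500.703125

For each 4-subset S of vertices (there are C(158, 4) = 24992045 such S), let X_S = 1 if S induces a K_4 (all C(4, 2) = 6 edges present). Then P(X_S = 1) = (1/2)^6 = 1/64. By linearity of expectation, E[# K_4] = C(158, 4) · (1/2)^6 = 24992045 / 64 = 390500.703125.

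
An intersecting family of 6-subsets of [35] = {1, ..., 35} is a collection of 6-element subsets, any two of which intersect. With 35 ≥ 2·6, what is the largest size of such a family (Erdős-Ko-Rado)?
max |F| = C(34, 5) = 278256

The Erdős-Ko-Rado theorem states: for n ≥ 2k, an intersecting family of k-subsets of an n-element set has size at most C(n − 1, k − 1), with equality for 'star' families {A ⊆ [n] : |A| = k, i ∈ A} (fix an element i). For n = 35, k = 6: C(34, 5) = 278256.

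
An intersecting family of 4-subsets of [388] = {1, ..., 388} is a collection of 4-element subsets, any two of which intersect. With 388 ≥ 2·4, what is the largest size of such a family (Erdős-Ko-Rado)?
max |F| = C(387, 3) = 9585345

The Erdős-Ko-Rado theorem states: for n ≥ 2k, an intersecting family of k-subsets of an n-element set has size at most C(n − 1, k − 1), with equality for 'star' families {A ⊆ [n] : |A| = k, i ∈ A} (fix an element i). For n = 388, k = 4: C(387, 3) = 9585345.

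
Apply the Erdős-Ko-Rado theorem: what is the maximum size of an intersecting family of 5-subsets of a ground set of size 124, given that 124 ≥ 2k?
max |F| = C(123, 4) = 9078630

The Erdős-Ko-Rado theorem states: for n ≥ 2k, an intersecting family of k-subsets of an n-element set has size at most C(n − 1, k − 1), with equality for 'star' families {A ⊆ [n] : |A| = k, i ∈ A} (fix an element i). For n = 124, k = 5: C(123, 4) = 9078630.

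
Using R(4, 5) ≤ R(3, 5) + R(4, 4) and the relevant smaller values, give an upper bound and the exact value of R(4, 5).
R(4, 5) ≤ R(3, 5) + R(4, 4) = 14 + 18 = 32; exact value R(4, 5) = 25.

The Erdős–Szekeres recurrence R(r, s) ≤ R(r−1, s) + R(r, s−1) applied to (r, s) = (4, 5) gives
  R(4, 5) ≤ R(3, 5) + R(4, 4) = 14 + 18 = 32.
(Recall R(2, k) = k and R is symmetric.) The recurrence is not tight here (it gives 32, but the exact value is R(4, 5) = 25); the tight upper bound requires a sharper argument than the simple recurrence, combined with a lower-bound construction on K_{24}.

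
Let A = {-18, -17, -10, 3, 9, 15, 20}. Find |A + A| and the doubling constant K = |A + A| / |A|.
K = |A + A| / |A| = 27/7

Enumerate A + A = {a + b : a, b ∈ A}. With |A| = 7, there are |A|^2 = 49 ordered sum pairs; collecting distinct values, A + A = {-36, -35, -34, -28, -27, -20, -15, -14, -9, -8, -7, -3, -2, -1, 2, 3, 5, 6, 10, 12, 18, 23, 24, 29, 30, 35, 40}, so |A + A| = 27. Thus K = 27/7. For comparison, the minimum possible |A + A| over all 7-element sets is 2·7 − 1 = 13 (so min K = 13/7), attained only by arithmetic progressions.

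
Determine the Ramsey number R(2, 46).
R(2, 46) = 46

R(2, k) = k for all k ≥ 2: in a 2-colouring of K_k, either some edge is red (a red K_2) or all edges are blue (a blue K_k). And K_{45} coloured all-blue has no blue K_46, so R(2, 46) > 45. Hence R(2, 46) = 46.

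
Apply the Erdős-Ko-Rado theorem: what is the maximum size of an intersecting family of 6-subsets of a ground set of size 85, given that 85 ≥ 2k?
max |F| = C(84, 5) = 30872016

Erdős-Ko-Rado (1961): when n ≥ 2k, max |F| = C(n−1, k−1). The bound is attained by the star {A : i ∈ A} for any fixed i ∈ [n]. Here C(85−1, 6−1) = C(84, 5) = 30872016.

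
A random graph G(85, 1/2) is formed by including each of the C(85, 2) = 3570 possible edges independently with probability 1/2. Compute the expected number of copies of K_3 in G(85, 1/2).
E[# K_3] = C(85, 3) · (1/2)^C(3, 2) = 98770 / 2^3 = 49385/4 = 12346.25

For each 3-subset S of vertices (there are C(85, 3) = 98770 such S), let X_S = 1 if S induces a K_3 (all C(3, 2) = 3 edges present). Then P(X_S = 1) = (1/2)^3 = 1/8. By linearity of expectation, E[# K_3] = C(85, 3) · (1/2)^3 = 98770 / 8 = 49385/4 = 12346.25.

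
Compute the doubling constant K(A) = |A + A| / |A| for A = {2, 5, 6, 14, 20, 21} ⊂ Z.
K = |A + A| / |A| = 20/6 = 10/3

Enumerate A + A = {a + b : a, b ∈ A}. With |A| = 6, there are |A|^2 = 36 ordered sum pairs; collecting distinct values, A + A = {4, 7, 8, 10, 11, 12, 16, 19, 20, 22, 23, 25, 26, 27, 28, 34, 35, 40, 41, 42}, so |A + A| = 20. Thus K = 20/6 = 10/3. For comparison, the minimum possible |A + A| over all 6-element sets is 2·6 − 1 = 11 (so min K = 11/6), attained only by arithmetic progressions.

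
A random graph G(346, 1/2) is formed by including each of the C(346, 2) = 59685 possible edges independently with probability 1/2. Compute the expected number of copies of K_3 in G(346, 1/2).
E[# K_3] = C(346, 3) · (1/2)^C(3, 2) = 6843880 / 2^3 = 855485

For each 3-subset S of vertices (there are C(346, 3) = 6843880 such S), let X_S = 1 if S induces a K_3 (all C(3, 2) = 3 edges present). Then P(X_S = 1) = (1/2)^3 = 1/8. By linearity of expectation, E[# K_3] = C(346, 3) · (1/2)^3 = 6843880 / 8 = 855485.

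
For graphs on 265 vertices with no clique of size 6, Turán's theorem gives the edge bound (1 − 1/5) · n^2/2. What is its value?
Turán density bound = (4/5) · 265^2/2 = 28090

Turán's theorem: ex(n, K_{r+1}) is achieved by the complete r-partite Turán graph T(n, r) with parts as balanced as possible, and is at most (1 − 1/r) · n^2/2. For r = 5, n = 265: the density bound is (4/5) · 70225/2 = 28090. Since 5 ∣ 265, the Turán graph T(265, 5) has parts of equal size 53, and its edge count e(T(265, 5)) = 28090 attains the density bound exactly.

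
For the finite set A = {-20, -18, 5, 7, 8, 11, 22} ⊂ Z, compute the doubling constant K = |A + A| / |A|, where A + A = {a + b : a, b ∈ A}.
K = |A + A| / |A| = 26/7

Enumerate A + A = {a + b : a, b ∈ A}. With |A| = 7, there are |A|^2 = 49 ordered sum pairs; collecting distinct values, A + A = {-40, -38, -36, -15, -13, -12, -11, -10, -9, -7, 2, 4, 10, 12, 13, 14, 15, 16, 18, 19, 22, 27, 29, 30, 33, 44}, so |A + A| = 26. Thus K = 26/7. For comparison, the minimum possible |A + A| over all 7-element sets is 2·7 − 1 = 13 (so min K = 13/7), attained only by arithmetic progressions.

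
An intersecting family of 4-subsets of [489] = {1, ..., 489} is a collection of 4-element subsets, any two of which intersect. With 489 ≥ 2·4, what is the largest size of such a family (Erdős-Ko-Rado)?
max |F| = C(488, 3) = 19250136

Erdős-Ko-Rado (1961): when n ≥ 2k, max |F| = C(n−1, k−1). The bound is attained by the star {A : i ∈ A} for any fixed i ∈ [n]. Here C(489−1, 4−1) = C(488, 3) = 19250136.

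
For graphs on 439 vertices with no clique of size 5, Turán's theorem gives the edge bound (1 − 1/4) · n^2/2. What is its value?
Turán density bound = (3/4) · 439^2/2 = 578163/8 ≈ 72270.375

Turán's theorem: ex(n, K_{r+1}) is achieved by the complete r-partite Turán graph T(n, r) with parts as balanced as possible, and is at most (1 − 1/r) · n^2/2. For r = 4, n = 439: the density bound is (3/4) · 192721/2 = 578163/8 ≈ 72270.375. The integer-valued extremum is e(T(439, 4)) = 72270, which is strictly less than the density bound 578163/8 since 4 ∤ 439 (the parts of T(439, 4) cannot all be equal).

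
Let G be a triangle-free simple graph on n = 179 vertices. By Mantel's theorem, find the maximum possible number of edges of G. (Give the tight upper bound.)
ex(179, K_3) = ⌊179^2/4⌋ = 8010

Mantel (1907): a triangle-free graph on n vertices has at most ⌊n^2/4⌋ edges, with equality for the complete bipartite graph K_{⌊n/2⌋, ⌈n/2⌉}. For n = 179: ⌊179^2/4⌋ = ⌊32041/4⌋ = 8010. The extremal graph is K_{89, 90}, which has 89·90 = 8010 edges.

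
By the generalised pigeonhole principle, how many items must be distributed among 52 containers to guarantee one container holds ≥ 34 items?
n = (34 − 1)·52 + 1 = 1717

By the generalised pigeonhole principle, to guarantee some box contains ≥ r objects we need more than (r − 1) · k objects total. Threshold: n = (r − 1) · k + 1. With r = 34 and k = 52: n = 33 · 52 + 1 = 1716 + 1 = 1717. For n = 1716 = 33 · 52, we can put exactly 33 objects in every box, avoiding 34 in any single one — so 1717 is tight.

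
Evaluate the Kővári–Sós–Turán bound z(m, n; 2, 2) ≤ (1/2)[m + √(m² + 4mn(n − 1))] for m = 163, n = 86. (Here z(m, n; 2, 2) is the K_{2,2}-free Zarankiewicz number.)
z(163, 86; 2, 2) ≤ (1/2)[163 + √(163² + 4·163·86·85)] = (1/2)[163 + √4792689] = 1176.1105

Kővári–Sós–Turán: let r_1, ..., r_163 be the row sums and z = Σ r_i the total number of 1s. Each pair of columns can share at most one row with both entries 1 (else a 2×2 all-ones block appears), so Σ_i C(r_i, 2) ≤ C(86, 2) = 3655. By convexity Σ_i C(r_i, 2) ≥ 163·C(z/163, 2) = z(z − 163)/(2·163), giving z² − 163z − 163·86·85 ≤ 0 and hence z ≤ (1/2)[163 + √(26569 + 4·1191530)] = (1/2)[163 + √4792689] ≈ (1/2)(163 + 2189.2211) = 1176.1105.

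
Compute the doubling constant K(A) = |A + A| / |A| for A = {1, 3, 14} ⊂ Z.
K = |A + A| / |A| = 6/3 = 2

Enumerate A + A = {a + b : a, b ∈ A}. With |A| = 3, there are |A|^2 = 9 ordered sum pairs; collecting distinct values, A + A = {2, 4, 6, 15, 17, 28}, so |A + A| = 6. Thus K = 6/3 = 2. For comparison, the minimum possible |A + A| over all 3-element sets is 2·3 − 1 = 5 (so min K = 5/3), attained only by arithmetic progressions.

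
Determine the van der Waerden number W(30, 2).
W(30, 2) = 30 + 1 = 31

A 2-term AP is any pair of integers, so a monochromatic 2-AP exists iff some colour is used at least twice. With 30 colours, the colouring i ↦ i on {1, ..., 30} uses each colour once, avoiding any monochromatic pair, so W(30, 2) > 30. For {1, ..., 31}, pigeonhole forces two integers of the same colour, which form a monochromatic 2-AP. Hence W(30, 2) = 31.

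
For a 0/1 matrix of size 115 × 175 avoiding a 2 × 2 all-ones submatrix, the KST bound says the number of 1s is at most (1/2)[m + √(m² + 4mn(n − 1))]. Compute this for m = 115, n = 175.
z(115, 175; 2, 2) ≤ (1/2)[115 + √(115² + 4·115·175·174)] = (1/2)[115 + √14020225] = 1929.6795

Kővári–Sós–Turán: let r_1, ..., r_115 be the row sums and z = Σ r_i the total number of 1s. Each pair of columns can share at most one row with both entries 1 (else a 2×2 all-ones block appears), so Σ_i C(r_i, 2) ≤ C(175, 2) = 15225. By convexity Σ_i C(r_i, 2) ≥ 115·C(z/115, 2) = z(z − 115)/(2·115), giving z² − 115z − 115·175·174 ≤ 0 and hence z ≤ (1/2)[115 + √(13225 + 4·3501750)] = (1/2)[115 + √14020225] ≈ (1/2)(115 + 3744.3591) = 1929.6795.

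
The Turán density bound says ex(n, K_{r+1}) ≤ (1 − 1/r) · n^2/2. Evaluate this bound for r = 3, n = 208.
Turán density bound = (2/3) · 208^2/2 = 43264/3 ≈ 14421.3333

Turán's theorem: ex(n, K_{r+1}) is achieved by the complete r-partite Turán graph T(n, r) with parts as balanced as possible, and is at most (1 − 1/r) · n^2/2. For r = 3, n = 208: the density bound is (2/3) · 43264/2 = 43264/3 ≈ 14421.3333. The integer-valued extremum is e(T(208, 3)) = 14421, which is strictly less than the density bound 43264/3 since 3 ∤ 208 (the parts of T(208, 3) cannot all be equal).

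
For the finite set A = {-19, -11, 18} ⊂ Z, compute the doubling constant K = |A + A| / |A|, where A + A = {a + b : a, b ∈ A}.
K = |A + A| / |A| = 6/3 = 2

Enumerate A + A = {a + b : a, b ∈ A}. With |A| = 3, there are |A|^2 = 9 ordered sum pairs; collecting distinct values, A + A = {-38, -30, -22, -1, 7, 36}, so |A + A| = 6. Thus K = 6/3 = 2. For comparison, the minimum possible |A + A| over all 3-element sets is 2·3 − 1 = 5 (so min K = 5/3), attained only by arithmetic progressions.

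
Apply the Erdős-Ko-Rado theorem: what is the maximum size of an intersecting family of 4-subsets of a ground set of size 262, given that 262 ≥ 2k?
max |F| = C(261, 3) = 2929290

Erdős-Ko-Rado (1961): when n ≥ 2k, max |F| = C(n−1, k−1). The bound is attained by the star {A : i ∈ A} for any fixed i ∈ [n]. Here C(262−1, 4−1) = C(261, 3) = 2929290.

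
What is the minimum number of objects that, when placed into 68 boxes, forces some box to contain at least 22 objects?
n = (22 − 1)·68 + 1 = 1429

By the generalised pigeonhole principle, to guarantee some box contains ≥ r objects we need more than (r − 1) · k objects total. Threshold: n = (r − 1) · k + 1. With r = 22 and k = 68: n = 21 · 68 + 1 = 1428 + 1 = 1429. For n = 1428 = 21 · 68, we can put exactly 21 objects in every box, avoiding 22 in any single one — so 1429 is tight.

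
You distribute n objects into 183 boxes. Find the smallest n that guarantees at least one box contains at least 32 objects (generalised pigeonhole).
n = (32 − 1)·183 + 1 = 5674

By the generalised pigeonhole principle, to guarantee some box contains ≥ r objects we need more than (r − 1) · k objects total. Threshold: n = (r − 1) · k + 1. With r = 32 and k = 183: n = 31 · 183 + 1 = 5673 + 1 = 5674. For n = 5673 = 31 · 183, we can put exactly 31 objects in every box, avoiding 32 in any single one — so 5674 is tight.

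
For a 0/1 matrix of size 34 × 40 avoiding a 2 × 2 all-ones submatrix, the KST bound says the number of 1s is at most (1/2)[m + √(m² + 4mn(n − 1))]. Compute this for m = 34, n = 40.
z(34, 40; 2, 2) ≤ (1/2)[34 + √(34² + 4·34·40·39)] = (1/2)[34 + √213316] = 247.9307

Kővári–Sós–Turán: let r_1, ..., r_34 be the row sums and z = Σ r_i the total number of 1s. Each pair of columns can share at most one row with both entries 1 (else a 2×2 all-ones block appears), so Σ_i C(r_i, 2) ≤ C(40, 2) = 780. By convexity Σ_i C(r_i, 2) ≥ 34·C(z/34, 2) = z(z − 34)/(2·34), giving z² − 34z − 34·40·39 ≤ 0 and hence z ≤ (1/2)[34 + √(1156 + 4·53040)] = (1/2)[34 + √213316] ≈ (1/2)(34 + 461.8615) = 247.9307.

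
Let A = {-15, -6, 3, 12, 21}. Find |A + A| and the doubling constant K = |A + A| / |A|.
K = |A + A| / |A| = 9/5

Enumerate A + A = {a + b : a, b ∈ A}. With |A| = 5, there are |A|^2 = 25 ordered sum pairs; collecting distinct values, A + A = {-30, -21, -12, -3, 6, 15, 24, 33, 42}, so |A + A| = 9. Thus K = 9/5. Here |A + A| = 2|A| − 1 = 9, the minimum possible — so K = 9/5 is minimal, which holds iff A is an arithmetic progression.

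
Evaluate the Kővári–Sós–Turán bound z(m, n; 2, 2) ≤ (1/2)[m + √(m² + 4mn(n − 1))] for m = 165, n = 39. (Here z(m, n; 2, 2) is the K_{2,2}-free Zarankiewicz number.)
z(165, 39; 2, 2) ≤ (1/2)[165 + √(165² + 4·165·39·38)] = (1/2)[165 + √1005345] = 583.8345

Kővári–Sós–Turán: let r_1, ..., r_165 be the row sums and z = Σ r_i the total number of 1s. Each pair of columns can share at most one row with both entries 1 (else a 2×2 all-ones block appears), so Σ_i C(r_i, 2) ≤ C(39, 2) = 741. By convexity Σ_i C(r_i, 2) ≥ 165·C(z/165, 2) = z(z − 165)/(2·165), giving z² − 165z − 165·39·38 ≤ 0 and hence z ≤ (1/2)[165 + √(27225 + 4·244530)] = (1/2)[165 + √1005345] ≈ (1/2)(165 + 1002.6689) = 583.8345.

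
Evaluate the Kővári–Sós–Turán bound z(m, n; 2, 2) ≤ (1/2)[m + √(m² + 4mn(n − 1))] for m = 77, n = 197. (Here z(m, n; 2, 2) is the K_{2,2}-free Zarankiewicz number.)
z(77, 197; 2, 2) ≤ (1/2)[77 + √(77² + 4·77·197·196)] = (1/2)[77 + √11898425] = 1763.2047

Kővári–Sós–Turán: let r_1, ..., r_77 be the row sums and z = Σ r_i the total number of 1s. Each pair of columns can share at most one row with both entries 1 (else a 2×2 all-ones block appears), so Σ_i C(r_i, 2) ≤ C(197, 2) = 19306. By convexity Σ_i C(r_i, 2) ≥ 77·C(z/77, 2) = z(z − 77)/(2·77), giving z² − 77z − 77·197·196 ≤ 0 and hence z ≤ (1/2)[77 + √(5929 + 4·2973124)] = (1/2)[77 + √11898425] ≈ (1/2)(77 + 3449.4094) = 1763.2047.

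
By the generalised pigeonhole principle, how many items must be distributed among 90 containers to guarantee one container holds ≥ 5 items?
n = (5 − 1)·90 + 1 = 361

By the generalised pigeonhole principle, to guarantee some box contains ≥ r objects we need more than (r − 1) · k objects total. Threshold: n = (r − 1) · k + 1. With r = 5 and k = 90: n = 4 · 90 + 1 = 360 + 1 = 361. For n = 360 = 4 · 90, we can put exactly 4 objects in every box, avoiding 5 in any single one — so 361 is tight.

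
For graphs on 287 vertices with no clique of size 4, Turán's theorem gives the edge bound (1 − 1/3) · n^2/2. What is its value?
Turán density bound = (2/3) · 287^2/2 = 82369/3 ≈ 27456.3333

Turán's theorem: ex(n, K_{r+1}) is achieved by the complete r-partite Turán graph T(n, r) with parts as balanced as possible, and is at most (1 − 1/r) · n^2/2. For r = 3, n = 287: the density bound is (2/3) · 82369/2 = 82369/3 ≈ 27456.3333. The integer-valued extremum is e(T(287, 3)) = 27456, which is strictly less than the density bound 82369/3 since 3 ∤ 287 (the parts of T(287, 3) cannot all be equal).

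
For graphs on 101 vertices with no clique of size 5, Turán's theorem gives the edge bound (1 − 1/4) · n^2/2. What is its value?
Turán density bound = (3/4) · 101^2/2 = 30603/8 ≈ 3825.375

Turán's theorem: ex(n, K_{r+1}) is achieved by the complete r-partite Turán graph T(n, r) with parts as balanced as possible, and is at most (1 − 1/r) · n^2/2. For r = 4, n = 101: the density bound is (3/4) · 10201/2 = 30603/8 ≈ 3825.375. The integer-valued extremum is e(T(101, 4)) = 3825, which is strictly less than the density bound 30603/8 since 4 ∤ 101 (the parts of T(101, 4) cannot all be equal).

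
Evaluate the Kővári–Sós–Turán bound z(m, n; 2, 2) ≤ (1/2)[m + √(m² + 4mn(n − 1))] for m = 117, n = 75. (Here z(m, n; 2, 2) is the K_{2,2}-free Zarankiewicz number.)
z(117, 75; 2, 2) ≤ (1/2)[117 + √(117² + 4·117·75·74)] = (1/2)[117 + √2611089] = 866.4432

Kővári–Sós–Turán: let r_1, ..., r_117 be the row sums and z = Σ r_i the total number of 1s. Each pair of columns can share at most one row with both entries 1 (else a 2×2 all-ones block appears), so Σ_i C(r_i, 2) ≤ C(75, 2) = 2775. By convexity Σ_i C(r_i, 2) ≥ 117·C(z/117, 2) = z(z − 117)/(2·117), giving z² − 117z − 117·75·74 ≤ 0 and hence z ≤ (1/2)[117 + √(13689 + 4·649350)] = (1/2)[117 + √2611089] ≈ (1/2)(117 + 1615.8864) = 866.4432.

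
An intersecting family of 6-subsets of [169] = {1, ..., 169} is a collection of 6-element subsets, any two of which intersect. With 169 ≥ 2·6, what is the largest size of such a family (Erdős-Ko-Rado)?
max |F| = C(168, 5) = 1050220248

Erdős-Ko-Rado (1961): when n ≥ 2k, max |F| = C(n−1, k−1). The bound is attained by the star {A : i ∈ A} for any fixed i ∈ [n]. Here C(169−1, 6−1) = C(168, 5) = 1050220248.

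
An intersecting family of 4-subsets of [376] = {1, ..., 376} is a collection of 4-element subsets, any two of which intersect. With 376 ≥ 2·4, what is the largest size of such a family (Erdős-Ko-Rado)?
max |F| = C(375, 3) = 8718875

The Erdős-Ko-Rado theorem states: for n ≥ 2k, an intersecting family of k-subsets of an n-element set has size at most C(n − 1, k − 1), with equality for 'star' families {A ⊆ [n] : |A| = k, i ∈ A} (fix an element i). For n = 376, k = 4: C(375, 3) = 8718875.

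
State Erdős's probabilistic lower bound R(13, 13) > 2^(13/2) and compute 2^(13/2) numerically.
2^(13/2) = 90.5097; so R(13, 13) > 90.5097

Colour each edge of K_n uniformly at random with red/blue. The expected number of monochromatic K_13 is C(n, 13) · 2 · 2^(−C(13,2)). If C(n, 13) · 2^(1 − C(13,2)) < 1, then with positive probability no monochromatic K_13 exists, so R(13, 13) > n. The standard estimate C(n, 13) ≤ n^13/13! shows this inequality holds whenever n ≤ 2^(13/2) (since 13! · 2^(C(13,2) − 1) > 2^(13^2/2) ≥ n^13). Hence R(13, 13) > 2^(13/2) = 90.5097.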